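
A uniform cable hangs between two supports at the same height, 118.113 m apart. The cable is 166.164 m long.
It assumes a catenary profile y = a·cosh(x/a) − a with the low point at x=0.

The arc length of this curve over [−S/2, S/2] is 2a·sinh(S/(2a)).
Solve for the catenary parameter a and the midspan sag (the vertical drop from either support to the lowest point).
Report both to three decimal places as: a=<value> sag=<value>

a=39.920 sag=52.255

seed: a₀ = √(S³/(24(L−S))) = √(118.113³/(24·48.051)) = 37.799819
iter 1: u=1.562349  f(a)=+6.217e+00  f'(a)=-3.220e+00  a ← 37.799819 − (+6.217e+00/-3.220e+00) = 39.730844
iter 2: u=1.486414  f(a)=+5.082e-01  f'(a)=-2.713e+00  a ← 39.730844 − (+5.082e-01/-2.713e+00) = 39.918160
iter 3: u=1.479439  f(a)=+4.063e-03  f'(a)=-2.670e+00  a ← 39.918160 − (+4.063e-03/-2.670e+00) = 39.919682
iter 4: u=1.479383  f(a)=+2.643e-07  f'(a)=-2.669e+00  a ← 39.919682 − (+2.643e-07/-2.669e+00) = 39.919682
iter 5: u=1.479383  f(a)=+0.000e+00  f'(a)=-2.669e+00  a ← 39.919682 − (+0.000e+00/-2.669e+00) = 39.919682
converged: |Δa| < 1e-12 after 5 iterations
sag = a·(cosh(S/(2a)) − 1) = 39.919682·(cosh(1.479383) − 1) = 52.255150
T_max/T_min = cosh(S/(2a)) = 2.309007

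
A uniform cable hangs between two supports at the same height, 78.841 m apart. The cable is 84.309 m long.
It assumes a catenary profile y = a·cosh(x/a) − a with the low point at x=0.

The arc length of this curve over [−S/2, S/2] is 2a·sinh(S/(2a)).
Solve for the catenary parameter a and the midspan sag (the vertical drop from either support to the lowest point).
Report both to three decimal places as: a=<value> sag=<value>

a=61.735 sag=13.019

seed: a₀ = √(S³/(24(L−S))) = √(78.841³/(24·5.468)) = 61.109441
iter 1: u=0.645080  f(a)=+1.149e-01  f'(a)=-1.865e-01  a ← 61.109441 − (+1.149e-01/-1.865e-01) = 61.725492
iter 2: u=0.638642  f(a)=+1.761e-03  f'(a)=-1.808e-01  a ← 61.725492 − (+1.761e-03/-1.808e-01) = 61.735228
iter 3: u=0.638541  f(a)=+4.277e-07  f'(a)=-1.808e-01  a ← 61.735228 − (+4.277e-07/-1.808e-01) = 61.735230
iter 4: u=0.638541  f(a)=+1.421e-14  f'(a)=-1.808e-01  a ← 61.735230 − (+1.421e-14/-1.808e-01) = 61.735230
converged: |Δa| < 1e-12 after 4 iterations
sag = a·(cosh(S/(2a)) − 1) = 61.735230·(cosh(0.638541) − 1) = 13.019305
T_max/T_min = cosh(S/(2a)) = 1.210889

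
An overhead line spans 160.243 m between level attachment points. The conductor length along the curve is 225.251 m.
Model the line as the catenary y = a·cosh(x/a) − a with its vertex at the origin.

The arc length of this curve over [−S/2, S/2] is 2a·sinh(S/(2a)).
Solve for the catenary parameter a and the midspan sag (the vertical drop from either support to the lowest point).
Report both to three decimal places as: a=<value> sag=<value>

a=54.227 sag=70.773

seed: a₀ = √(S³/(24(L−S))) = √(160.243³/(24·65.008)) = 51.354627
iter 1: u=1.560161  f(a)=+8.386e+00  f'(a)=-3.204e+00  a ← 51.354627 − (+8.386e+00/-3.204e+00) = 53.972011
iter 2: u=1.484501  f(a)=+6.838e-01  f'(a)=-2.701e+00  a ← 53.972011 − (+6.838e-01/-2.701e+00) = 54.225167
iter 3: u=1.477570  f(a)=+5.438e-03  f'(a)=-2.658e+00  a ← 54.225167 − (+5.438e-03/-2.658e+00) = 54.227213
iter 4: u=1.477515  f(a)=+3.499e-07  f'(a)=-2.658e+00  a ← 54.227213 − (+3.499e-07/-2.658e+00) = 54.227213
iter 5: u=1.477515  f(a)=+0.000e+00  f'(a)=-2.658e+00  a ← 54.227213 − (+0.000e+00/-2.658e+00) = 54.227213
converged: |Δa| < 1e-12 after 5 iterations
sag = a·(cosh(S/(2a)) − 1) = 54.227213·(cosh(1.477515) − 1) = 70.773162
T_max/T_min = cosh(S/(2a)) = 2.305123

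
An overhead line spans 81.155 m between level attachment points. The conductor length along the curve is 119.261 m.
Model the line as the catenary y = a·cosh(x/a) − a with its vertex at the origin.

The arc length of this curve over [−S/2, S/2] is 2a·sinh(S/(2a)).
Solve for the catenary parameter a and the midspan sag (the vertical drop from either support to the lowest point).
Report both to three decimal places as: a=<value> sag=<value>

seed: a₀ = √(S³/(24(L−S))) = √(81.155³/(24·38.106)) = 24.175230
iter 1: u=1.678474  f(a)=+5.742e+00  f'(a)=-4.135e+00  a ← 24.175230 − (+5.742e+00/-4.135e+00) = 25.563996
iter 2: u=1.587291  f(a)=+5.320e-01  f'(a)=-3.401e+00  a ← 25.563996 − (+5.320e-01/-3.401e+00) = 25.720406
iter 3: u=1.577638  f(a)=+5.595e-03  f'(a)=-3.330e+00  a ← 25.720406 − (+5.595e-03/-3.330e+00) = 25.722087
iter 4: u=1.577535  f(a)=+6.334e-07  f'(a)=-3.329e+00  a ← 25.722087 − (+6.334e-07/-3.329e+00) = 25.722087
iter 5: u=1.577535  f(a)=+1.421e-14  f'(a)=-3.329e+00  a ← 25.722087 − (+1.421e-14/-3.329e+00) = 25.722087
converged: |Δa| < 1e-12 after 5 iterations
sag = a·(cosh(S/(2a)) − 1) = 25.722087·(cosh(1.577535) − 1) = 39.219597
T_max/T_min = cosh(S/(2a)) = 2.524744

a=25.722 sag=39.220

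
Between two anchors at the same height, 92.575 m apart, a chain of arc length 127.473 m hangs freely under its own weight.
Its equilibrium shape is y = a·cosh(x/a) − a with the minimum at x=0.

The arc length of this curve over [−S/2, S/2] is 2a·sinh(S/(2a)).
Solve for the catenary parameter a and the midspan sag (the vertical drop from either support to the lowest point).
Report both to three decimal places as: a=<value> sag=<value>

a=32.386 sag=39.107

seed: a₀ = √(S³/(24(L−S))) = √(92.575³/(24·34.898)) = 30.777596
iter 1: u=1.503935  f(a)=+4.166e+00  f'(a)=-2.824e+00  a ← 30.777596 − (+4.166e+00/-2.824e+00) = 32.252866
iter 2: u=1.435144  f(a)=+3.183e-01  f'(a)=-2.407e+00  a ← 32.252866 − (+3.183e-01/-2.407e+00) = 32.385065
iter 3: u=1.429285  f(a)=+2.197e-03  f'(a)=-2.374e+00  a ← 32.385065 − (+2.197e-03/-2.374e+00) = 32.385990
iter 4: u=1.429245  f(a)=+1.063e-07  f'(a)=-2.374e+00  a ← 32.385990 − (+1.063e-07/-2.374e+00) = 32.385990
iter 5: u=1.429245  f(a)=-2.842e-14  f'(a)=-2.374e+00  a ← 32.385990 − (-2.842e-14/-2.374e+00) = 32.385990
converged: |Δa| < 1e-12 after 5 iterations
sag = a·(cosh(S/(2a)) − 1) = 32.385990·(cosh(1.429245) − 1) = 39.106623
T_max/T_min = cosh(S/(2a)) = 2.207517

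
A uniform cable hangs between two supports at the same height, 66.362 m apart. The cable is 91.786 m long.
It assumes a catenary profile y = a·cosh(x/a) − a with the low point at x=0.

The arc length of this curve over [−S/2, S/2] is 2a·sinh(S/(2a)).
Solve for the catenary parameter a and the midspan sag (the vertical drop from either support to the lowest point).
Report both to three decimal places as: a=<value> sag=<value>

seed: a₀ = √(S³/(24(L−S))) = √(66.362³/(24·25.424)) = 21.885256
iter 1: u=1.516135  f(a)=+3.087e+00  f'(a)=-2.903e+00  a ← 21.885256 − (+3.087e+00/-2.903e+00) = 22.948628
iter 2: u=1.445882  f(a)=+2.393e-01  f'(a)=-2.469e+00  a ← 22.948628 − (+2.393e-01/-2.469e+00) = 23.045531
iter 3: u=1.439802  f(a)=+1.704e-03  f'(a)=-2.434e+00  a ← 23.045531 − (+1.704e-03/-2.434e+00) = 23.046231
iter 4: u=1.439758  f(a)=+8.780e-08  f'(a)=-2.434e+00  a ← 23.046231 − (+8.780e-08/-2.434e+00) = 23.046231
iter 5: u=1.439758  f(a)=+1.421e-14  f'(a)=-2.434e+00  a ← 23.046231 − (+1.421e-14/-2.434e+00) = 23.046231
converged: |Δa| < 1e-12 after 5 iterations
sag = a·(cosh(S/(2a)) − 1) = 23.046231·(cosh(1.439758) − 1) = 28.308381
T_max/T_min = cosh(S/(2a)) = 2.228330

a=23.046 sag=28.308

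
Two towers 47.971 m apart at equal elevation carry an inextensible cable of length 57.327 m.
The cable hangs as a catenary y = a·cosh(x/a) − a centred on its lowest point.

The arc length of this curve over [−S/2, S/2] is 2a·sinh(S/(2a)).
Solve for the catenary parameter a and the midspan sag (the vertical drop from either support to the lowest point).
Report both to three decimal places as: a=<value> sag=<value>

seed: a₀ = √(S³/(24(L−S))) = √(47.971³/(24·9.356)) = 22.172641
iter 1: u=1.081761  f(a)=+5.629e-01  f'(a)=-9.469e-01  a ← 22.172641 − (+5.629e-01/-9.469e-01) = 22.767136
iter 2: u=1.053514  f(a)=+2.343e-02  f'(a)=-8.695e-01  a ← 22.767136 − (+2.343e-02/-8.695e-01) = 22.794086
iter 3: u=1.052269  f(a)=+4.452e-05  f'(a)=-8.662e-01  a ← 22.794086 − (+4.452e-05/-8.662e-01) = 22.794138
iter 4: u=1.052266  f(a)=+1.614e-10  f'(a)=-8.662e-01  a ← 22.794138 − (+1.614e-10/-8.662e-01) = 22.794138
iter 5: u=1.052266  f(a)=-1.421e-14  f'(a)=-8.662e-01  a ← 22.794138 − (-1.421e-14/-8.662e-01) = 22.794138
converged: |Δa| < 1e-12 after 5 iterations
sag = a·(cosh(S/(2a)) − 1) = 22.794138·(cosh(1.052266) − 1) = 13.827836
T_max/T_min = cosh(S/(2a)) = 1.606640

a=22.794 sag=13.828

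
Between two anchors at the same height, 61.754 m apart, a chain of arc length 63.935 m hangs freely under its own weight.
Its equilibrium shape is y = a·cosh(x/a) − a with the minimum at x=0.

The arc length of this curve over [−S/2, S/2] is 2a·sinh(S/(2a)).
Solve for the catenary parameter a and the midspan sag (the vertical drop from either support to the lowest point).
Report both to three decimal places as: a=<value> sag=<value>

a=67.428 sag=7.194

seed: a₀ = √(S³/(24(L−S))) = √(61.754³/(24·2.181)) = 67.075541
iter 1: u=0.460332  f(a)=+2.323e-02  f'(a)=-6.642e-02  a ← 67.075541 − (+2.323e-02/-6.642e-02) = 67.425215
iter 2: u=0.457944  f(a)=+1.829e-04  f'(a)=-6.538e-02  a ← 67.425215 − (+1.829e-04/-6.538e-02) = 67.428012
iter 3: u=0.457925  f(a)=+1.154e-08  f'(a)=-6.537e-02  a ← 67.428012 − (+1.154e-08/-6.537e-02) = 67.428012
iter 4: u=0.457925  f(a)=+1.421e-14  f'(a)=-6.537e-02  a ← 67.428012 − (+1.421e-14/-6.537e-02) = 67.428012
converged: |Δa| < 1e-12 after 4 iterations
sag = a·(cosh(S/(2a)) − 1) = 67.428012·(cosh(0.457925) − 1) = 7.194088
T_max/T_min = cosh(S/(2a)) = 1.106693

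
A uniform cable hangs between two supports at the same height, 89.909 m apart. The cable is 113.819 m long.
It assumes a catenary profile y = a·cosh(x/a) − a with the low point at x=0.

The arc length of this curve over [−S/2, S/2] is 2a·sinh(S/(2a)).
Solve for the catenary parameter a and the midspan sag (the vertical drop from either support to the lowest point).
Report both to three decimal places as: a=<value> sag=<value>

seed: a₀ = √(S³/(24(L−S))) = √(89.909³/(24·23.910)) = 35.588472
iter 1: u=1.263176  f(a)=+1.982e+00  f'(a)=-1.571e+00  a ← 35.588472 − (+1.982e+00/-1.571e+00) = 36.850126
iter 2: u=1.219928  f(a)=+1.103e-01  f'(a)=-1.400e+00  a ← 36.850126 − (+1.103e-01/-1.400e+00) = 36.928861
iter 3: u=1.217327  f(a)=+3.858e-04  f'(a)=-1.391e+00  a ← 36.928861 − (+3.858e-04/-1.391e+00) = 36.929138
iter 4: u=1.217318  f(a)=+4.760e-09  f'(a)=-1.391e+00  a ← 36.929138 − (+4.760e-09/-1.391e+00) = 36.929138
iter 5: u=1.217318  f(a)=+1.421e-14  f'(a)=-1.391e+00  a ← 36.929138 − (+1.421e-14/-1.391e+00) = 36.929138
converged: |Δa| < 1e-12 after 5 iterations
sag = a·(cosh(S/(2a)) − 1) = 36.929138·(cosh(1.217318) − 1) = 30.912239
T_max/T_min = cosh(S/(2a)) = 1.837069

a=36.929 sag=30.912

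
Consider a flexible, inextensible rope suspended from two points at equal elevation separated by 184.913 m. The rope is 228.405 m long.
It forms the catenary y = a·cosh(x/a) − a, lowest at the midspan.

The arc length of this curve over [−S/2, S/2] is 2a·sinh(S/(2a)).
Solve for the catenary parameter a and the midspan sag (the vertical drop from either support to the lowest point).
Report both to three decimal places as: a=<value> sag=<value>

a=80.438 sag=59.249

seed: a₀ = √(S³/(24(L−S))) = √(184.913³/(24·43.492)) = 77.828894
iter 1: u=1.187946  f(a)=+3.174e+00  f'(a)=-1.284e+00  a ← 77.828894 − (+3.174e+00/-1.284e+00) = 80.301785
iter 2: u=1.151363  f(a)=+1.576e-01  f'(a)=-1.159e+00  a ← 80.301785 − (+1.576e-01/-1.159e+00) = 80.437729
iter 3: u=1.149417  f(a)=+4.331e-04  f'(a)=-1.153e+00  a ← 80.437729 − (+4.331e-04/-1.153e+00) = 80.438104
iter 4: u=1.149412  f(a)=+3.293e-09  f'(a)=-1.153e+00  a ← 80.438104 − (+3.293e-09/-1.153e+00) = 80.438104
iter 5: u=1.149412  f(a)=-5.684e-14  f'(a)=-1.153e+00  a ← 80.438104 − (-5.684e-14/-1.153e+00) = 80.438104
converged: |Δa| < 1e-12 after 5 iterations
sag = a·(cosh(S/(2a)) − 1) = 80.438104·(cosh(1.149412) − 1) = 59.249045
T_max/T_min = cosh(S/(2a)) = 1.736579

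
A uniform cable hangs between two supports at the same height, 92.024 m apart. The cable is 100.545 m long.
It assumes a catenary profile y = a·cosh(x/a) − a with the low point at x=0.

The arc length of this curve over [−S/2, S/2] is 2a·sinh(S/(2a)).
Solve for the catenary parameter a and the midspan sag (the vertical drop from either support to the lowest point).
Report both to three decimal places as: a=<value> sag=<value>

seed: a₀ = √(S³/(24(L−S))) = √(92.024³/(24·8.521)) = 61.730637
iter 1: u=0.745367  f(a)=+2.399e-01  f'(a)=-2.917e-01  a ← 61.730637 − (+2.399e-01/-2.917e-01) = 62.552866
iter 2: u=0.735570  f(a)=+4.876e-03  f'(a)=-2.800e-01  a ← 62.552866 − (+4.876e-03/-2.800e-01) = 62.570284
iter 3: u=0.735365  f(a)=+2.108e-06  f'(a)=-2.797e-01  a ← 62.570284 − (+2.108e-06/-2.797e-01) = 62.570291
iter 4: u=0.735365  f(a)=+3.837e-13  f'(a)=-2.797e-01  a ← 62.570291 − (+3.837e-13/-2.797e-01) = 62.570291
converged: |Δa| < 1e-12 after 4 iterations
sag = a·(cosh(S/(2a)) − 1) = 62.570291·(cosh(0.735365) − 1) = 17.694057
T_max/T_min = cosh(S/(2a)) = 1.282787

a=62.570 sag=17.694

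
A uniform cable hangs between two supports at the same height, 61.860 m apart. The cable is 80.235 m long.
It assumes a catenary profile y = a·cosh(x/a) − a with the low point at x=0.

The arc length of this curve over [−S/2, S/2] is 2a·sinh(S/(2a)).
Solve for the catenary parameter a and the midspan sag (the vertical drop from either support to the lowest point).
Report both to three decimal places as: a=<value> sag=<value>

a=24.137 sag=22.682

seed: a₀ = √(S³/(24(L−S))) = √(61.860³/(24·18.375)) = 23.168375
iter 1: u=1.335009  f(a)=+1.709e+00  f'(a)=-1.888e+00  a ← 23.168375 − (+1.709e+00/-1.888e+00) = 24.073625
iter 2: u=1.284809  f(a)=+1.052e-01  f'(a)=-1.662e+00  a ← 24.073625 − (+1.052e-01/-1.662e+00) = 24.136970
iter 3: u=1.281437  f(a)=+4.573e-04  f'(a)=-1.647e+00  a ← 24.136970 − (+4.573e-04/-1.647e+00) = 24.137248
iter 4: u=1.281422  f(a)=+8.717e-09  f'(a)=-1.647e+00  a ← 24.137248 − (+8.717e-09/-1.647e+00) = 24.137248
iter 5: u=1.281422  f(a)=+0.000e+00  f'(a)=-1.647e+00  a ← 24.137248 − (+0.000e+00/-1.647e+00) = 24.137248
converged: |Δa| < 1e-12 after 5 iterations
sag = a·(cosh(S/(2a)) − 1) = 24.137248·(cosh(1.281422) − 1) = 22.681771
T_max/T_min = cosh(S/(2a)) = 1.939700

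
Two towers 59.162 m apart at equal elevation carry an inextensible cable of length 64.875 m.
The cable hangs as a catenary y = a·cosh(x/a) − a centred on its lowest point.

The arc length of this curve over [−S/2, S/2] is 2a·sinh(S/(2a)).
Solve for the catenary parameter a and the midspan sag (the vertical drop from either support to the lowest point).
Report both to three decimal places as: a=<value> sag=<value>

seed: a₀ = √(S³/(24(L−S))) = √(59.162³/(24·5.713)) = 38.862124
iter 1: u=0.761178  f(a)=+1.678e-01  f'(a)=-3.114e-01  a ← 38.862124 − (+1.678e-01/-3.114e-01) = 39.400988
iter 2: u=0.750768  f(a)=+3.554e-03  f'(a)=-2.983e-01  a ← 39.400988 − (+3.554e-03/-2.983e-01) = 39.412901
iter 3: u=0.750541  f(a)=+1.671e-06  f'(a)=-2.981e-01  a ← 39.412901 − (+1.671e-06/-2.981e-01) = 39.412907
iter 4: u=0.750541  f(a)=+3.553e-13  f'(a)=-2.981e-01  a ← 39.412907 − (+3.553e-13/-2.981e-01) = 39.412907
converged: |Δa| < 1e-12 after 4 iterations
sag = a·(cosh(S/(2a)) − 1) = 39.412907·(cosh(0.750541) − 1) = 11.631864
T_max/T_min = cosh(S/(2a)) = 1.295128

a=39.413 sag=11.632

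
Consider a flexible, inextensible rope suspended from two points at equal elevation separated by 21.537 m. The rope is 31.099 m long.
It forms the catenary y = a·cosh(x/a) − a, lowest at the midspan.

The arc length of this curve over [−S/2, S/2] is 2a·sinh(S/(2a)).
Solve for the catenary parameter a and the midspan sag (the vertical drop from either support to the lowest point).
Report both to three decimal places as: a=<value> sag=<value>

seed: a₀ = √(S³/(24(L−S))) = √(21.537³/(24·9.562)) = 6.597780
iter 1: u=1.632140  f(a)=+1.357e+00  f'(a)=-3.748e+00  a ← 6.597780 − (+1.357e+00/-3.748e+00) = 6.959969
iter 2: u=1.547205  f(a)=+1.198e-01  f'(a)=-3.113e+00  a ← 6.959969 − (+1.198e-01/-3.113e+00) = 6.998449
iter 3: u=1.538698  f(a)=+1.132e-03  f'(a)=-3.054e+00  a ← 6.998449 − (+1.132e-03/-3.054e+00) = 6.998820
iter 4: u=1.538616  f(a)=+1.033e-07  f'(a)=-3.054e+00  a ← 6.998820 − (+1.033e-07/-3.054e+00) = 6.998820
iter 5: u=1.538616  f(a)=-7.105e-15  f'(a)=-3.054e+00  a ← 6.998820 − (-7.105e-15/-3.054e+00) = 6.998820
converged: |Δa| < 1e-12 after 5 iterations
sag = a·(cosh(S/(2a)) − 1) = 6.998820·(cosh(1.538616) − 1) = 10.053172
T_max/T_min = cosh(S/(2a)) = 2.436410

a=6.999 sag=10.053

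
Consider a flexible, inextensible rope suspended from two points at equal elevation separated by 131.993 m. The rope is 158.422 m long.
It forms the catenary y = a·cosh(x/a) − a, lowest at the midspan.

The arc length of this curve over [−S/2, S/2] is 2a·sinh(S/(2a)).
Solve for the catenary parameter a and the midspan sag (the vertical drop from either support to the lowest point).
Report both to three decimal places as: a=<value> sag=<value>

seed: a₀ = √(S³/(24(L−S))) = √(131.993³/(24·26.429)) = 60.211627
iter 1: u=1.096076  f(a)=+1.634e+00  f'(a)=-9.880e-01  a ← 60.211627 − (+1.634e+00/-9.880e-01) = 61.865275
iter 2: u=1.066778  f(a)=+6.972e-02  f'(a)=-9.053e-01  a ← 61.865275 − (+6.972e-02/-9.053e-01) = 61.942294
iter 3: u=1.065451  f(a)=+1.395e-04  f'(a)=-9.016e-01  a ← 61.942294 − (+1.395e-04/-9.016e-01) = 61.942448
iter 4: u=1.065449  f(a)=+5.611e-10  f'(a)=-9.016e-01  a ← 61.942448 − (+5.611e-10/-9.016e-01) = 61.942448
iter 5: u=1.065449  f(a)=-2.842e-14  f'(a)=-9.016e-01  a ← 61.942448 − (-2.842e-14/-9.016e-01) = 61.942448
converged: |Δa| < 1e-12 after 5 iterations
sag = a·(cosh(S/(2a)) − 1) = 61.942448·(cosh(1.065449) − 1) = 38.612260
T_max/T_min = cosh(S/(2a)) = 1.623357

a=61.942 sag=38.612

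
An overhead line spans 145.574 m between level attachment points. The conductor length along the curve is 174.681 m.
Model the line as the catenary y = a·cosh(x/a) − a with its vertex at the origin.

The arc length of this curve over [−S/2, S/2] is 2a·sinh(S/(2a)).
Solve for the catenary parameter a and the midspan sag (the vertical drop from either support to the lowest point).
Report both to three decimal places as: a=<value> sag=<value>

seed: a₀ = √(S³/(24(L−S))) = √(145.574³/(24·29.107)) = 66.454039
iter 1: u=1.095298  f(a)=+1.797e+00  f'(a)=-9.857e-01  a ← 66.454039 − (+1.797e+00/-9.857e-01) = 68.276766
iter 2: u=1.066058  f(a)=+7.657e-02  f'(a)=-9.033e-01  a ← 68.276766 − (+7.657e-02/-9.033e-01) = 68.361536
iter 3: u=1.064736  f(a)=+1.528e-04  f'(a)=-8.997e-01  a ← 68.361536 − (+1.528e-04/-8.997e-01) = 68.361706
iter 4: u=1.064734  f(a)=+6.111e-10  f'(a)=-8.997e-01  a ← 68.361706 − (+6.111e-10/-8.997e-01) = 68.361706
iter 5: u=1.064734  f(a)=+0.000e+00  f'(a)=-8.997e-01  a ← 68.361706 − (+0.000e+00/-8.997e-01) = 68.361706
converged: |Δa| < 1e-12 after 5 iterations
sag = a·(cosh(S/(2a)) − 1) = 68.361706·(cosh(1.064734) − 1) = 42.551259
T_max/T_min = cosh(S/(2a)) = 1.622443

a=68.362 sag=42.551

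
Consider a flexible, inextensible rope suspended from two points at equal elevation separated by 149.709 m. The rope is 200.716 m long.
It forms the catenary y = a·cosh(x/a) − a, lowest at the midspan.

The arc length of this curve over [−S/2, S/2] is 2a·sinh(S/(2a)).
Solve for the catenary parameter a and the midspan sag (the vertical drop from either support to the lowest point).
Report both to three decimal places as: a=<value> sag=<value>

a=54.844 sag=59.522

seed: a₀ = √(S³/(24(L−S))) = √(149.709³/(24·51.007)) = 52.354179
iter 1: u=1.429771  f(a)=+5.475e+00  f'(a)=-2.377e+00  a ← 52.354179 − (+5.475e+00/-2.377e+00) = 54.657280
iter 2: u=1.369525  f(a)=+3.820e-01  f'(a)=-2.056e+00  a ← 54.657280 − (+3.820e-01/-2.056e+00) = 54.843074
iter 3: u=1.364885  f(a)=+2.168e-03  f'(a)=-2.033e+00  a ← 54.843074 − (+2.168e-03/-2.033e+00) = 54.844140
iter 4: u=1.364859  f(a)=+7.071e-08  f'(a)=-2.033e+00  a ← 54.844140 − (+7.071e-08/-2.033e+00) = 54.844141
iter 5: u=1.364859  f(a)=-2.842e-14  f'(a)=-2.033e+00  a ← 54.844141 − (-2.842e-14/-2.033e+00) = 54.844141
converged: |Δa| < 1e-12 after 5 iterations
sag = a·(cosh(S/(2a)) − 1) = 54.844141·(cosh(1.364859) − 1) = 59.521973
T_max/T_min = cosh(S/(2a)) = 2.085293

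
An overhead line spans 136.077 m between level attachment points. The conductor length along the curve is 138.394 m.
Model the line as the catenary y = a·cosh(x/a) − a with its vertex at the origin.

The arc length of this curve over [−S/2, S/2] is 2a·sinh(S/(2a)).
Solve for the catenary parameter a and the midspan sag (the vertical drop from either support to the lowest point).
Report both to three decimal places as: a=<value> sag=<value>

seed: a₀ = √(S³/(24(L−S))) = √(136.077³/(24·2.317)) = 212.867055
iter 1: u=0.319629  f(a)=+1.186e-02  f'(a)=-2.199e-02  a ← 212.867055 − (+1.186e-02/-2.199e-02) = 213.406525
iter 2: u=0.318821  f(a)=+4.525e-05  f'(a)=-2.183e-02  a ← 213.406525 − (+4.525e-05/-2.183e-02) = 213.408598
iter 3: u=0.318818  f(a)=+6.640e-10  f'(a)=-2.182e-02  a ← 213.408598 − (+6.640e-10/-2.182e-02) = 213.408598
iter 4: u=0.318818  f(a)=-2.842e-14  f'(a)=-2.182e-02  a ← 213.408598 − (-2.842e-14/-2.182e-02) = 213.408598
converged: |Δa| < 1e-12 after 4 iterations
sag = a·(cosh(S/(2a)) − 1) = 213.408598·(cosh(0.318818) − 1) = 10.938130
T_max/T_min = cosh(S/(2a)) = 1.051254

a=213.409 sag=10.938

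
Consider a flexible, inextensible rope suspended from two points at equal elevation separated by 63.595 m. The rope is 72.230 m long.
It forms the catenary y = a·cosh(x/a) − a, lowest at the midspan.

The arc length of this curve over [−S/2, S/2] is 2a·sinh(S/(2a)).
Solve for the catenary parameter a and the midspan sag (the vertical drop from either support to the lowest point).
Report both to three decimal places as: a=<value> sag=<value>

seed: a₀ = √(S³/(24(L−S))) = √(63.595³/(24·8.635)) = 35.228785
iter 1: u=0.902600  f(a)=+3.586e-01  f'(a)=-5.313e-01  a ← 35.228785 − (+3.586e-01/-5.313e-01) = 35.903759
iter 2: u=0.885632  f(a)=+1.057e-02  f'(a)=-5.004e-01  a ← 35.903759 − (+1.057e-02/-5.004e-01) = 35.924873
iter 3: u=0.885111  f(a)=+9.790e-06  f'(a)=-4.995e-01  a ← 35.924873 − (+9.790e-06/-4.995e-01) = 35.924893
iter 4: u=0.885111  f(a)=+8.413e-12  f'(a)=-4.995e-01  a ← 35.924893 − (+8.413e-12/-4.995e-01) = 35.924893
converged: |Δa| < 1e-12 after 4 iterations
sag = a·(cosh(S/(2a)) − 1) = 35.924893·(cosh(0.885111) − 1) = 15.015181
T_max/T_min = cosh(S/(2a)) = 1.417960

a=35.925 sag=15.015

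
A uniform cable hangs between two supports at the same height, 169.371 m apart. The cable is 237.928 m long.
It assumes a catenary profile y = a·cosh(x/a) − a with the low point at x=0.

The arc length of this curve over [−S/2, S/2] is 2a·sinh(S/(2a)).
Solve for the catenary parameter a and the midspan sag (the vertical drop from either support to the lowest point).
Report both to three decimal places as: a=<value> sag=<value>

a=57.374 sag=74.702

seed: a₀ = √(S³/(24(L−S))) = √(169.371³/(24·68.557)) = 54.340928
iter 1: u=1.558411  f(a)=+8.823e+00  f'(a)=-3.192e+00  a ← 54.340928 − (+8.823e+00/-3.192e+00) = 57.105356
iter 2: u=1.482969  f(a)=+7.180e-01  f'(a)=-2.692e+00  a ← 57.105356 − (+7.180e-01/-2.692e+00) = 57.372111
iter 3: u=1.476074  f(a)=+5.685e-03  f'(a)=-2.649e+00  a ← 57.372111 − (+5.685e-03/-2.649e+00) = 57.374257
iter 4: u=1.476019  f(a)=+3.627e-07  f'(a)=-2.649e+00  a ← 57.374257 − (+3.627e-07/-2.649e+00) = 57.374257
iter 5: u=1.476019  f(a)=+2.842e-14  f'(a)=-2.649e+00  a ← 57.374257 − (+2.842e-14/-2.649e+00) = 57.374257
converged: |Δa| < 1e-12 after 5 iterations
sag = a·(cosh(S/(2a)) − 1) = 57.374257·(cosh(1.476019) − 1) = 74.702383
T_max/T_min = cosh(S/(2a)) = 2.302019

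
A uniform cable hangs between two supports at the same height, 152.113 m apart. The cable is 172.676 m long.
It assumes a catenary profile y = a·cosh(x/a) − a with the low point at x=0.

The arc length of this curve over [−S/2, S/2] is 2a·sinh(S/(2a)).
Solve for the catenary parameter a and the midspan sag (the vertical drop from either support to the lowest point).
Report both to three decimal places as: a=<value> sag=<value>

a=86.112 sag=35.829

seed: a₀ = √(S³/(24(L−S))) = √(152.113³/(24·20.563)) = 84.450192
iter 1: u=0.900608  f(a)=+8.502e-01  f'(a)=-5.276e-01  a ← 84.450192 − (+8.502e-01/-5.276e-01) = 86.061526
iter 2: u=0.883746  f(a)=+2.494e-02  f'(a)=-4.971e-01  a ← 86.061526 − (+2.494e-02/-4.971e-01) = 86.111705
iter 3: u=0.883231  f(a)=+2.291e-05  f'(a)=-4.962e-01  a ← 86.111705 − (+2.291e-05/-4.962e-01) = 86.111751
iter 4: u=0.883230  f(a)=+1.938e-11  f'(a)=-4.962e-01  a ← 86.111751 − (+1.938e-11/-4.962e-01) = 86.111751
converged: |Δa| < 1e-12 after 4 iterations
sag = a·(cosh(S/(2a)) − 1) = 86.111751·(cosh(0.883230) − 1) = 35.828742
T_max/T_min = cosh(S/(2a)) = 1.416073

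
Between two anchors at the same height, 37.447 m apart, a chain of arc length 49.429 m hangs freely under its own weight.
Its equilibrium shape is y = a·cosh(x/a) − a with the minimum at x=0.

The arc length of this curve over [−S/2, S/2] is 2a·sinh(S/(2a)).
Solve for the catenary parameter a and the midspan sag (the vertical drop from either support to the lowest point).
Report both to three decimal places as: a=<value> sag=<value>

a=14.119 sag=14.344

seed: a₀ = √(S³/(24(L−S))) = √(37.447³/(24·11.982)) = 13.513109
iter 1: u=1.385581  f(a)=+1.204e+00  f'(a)=-2.138e+00  a ← 13.513109 − (+1.204e+00/-2.138e+00) = 14.076322
iter 2: u=1.330142  f(a)=+7.938e-02  f'(a)=-1.865e+00  a ← 14.076322 − (+7.938e-02/-1.865e+00) = 14.118891
iter 3: u=1.326131  f(a)=+3.987e-04  f'(a)=-1.846e+00  a ← 14.118891 − (+3.987e-04/-1.846e+00) = 14.119107
iter 4: u=1.326111  f(a)=+1.017e-08  f'(a)=-1.846e+00  a ← 14.119107 − (+1.017e-08/-1.846e+00) = 14.119107
iter 5: u=1.326111  f(a)=-7.105e-15  f'(a)=-1.846e+00  a ← 14.119107 − (-7.105e-15/-1.846e+00) = 14.119107
converged: |Δa| < 1e-12 after 5 iterations
sag = a·(cosh(S/(2a)) − 1) = 14.119107·(cosh(1.326111) − 1) = 14.344127
T_max/T_min = cosh(S/(2a)) = 2.015937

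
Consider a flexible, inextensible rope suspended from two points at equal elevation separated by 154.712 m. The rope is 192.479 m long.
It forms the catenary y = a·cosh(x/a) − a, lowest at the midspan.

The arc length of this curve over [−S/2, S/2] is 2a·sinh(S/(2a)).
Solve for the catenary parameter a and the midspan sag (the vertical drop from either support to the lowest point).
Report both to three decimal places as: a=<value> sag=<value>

seed: a₀ = √(S³/(24(L−S))) = √(154.712³/(24·37.767)) = 63.918141
iter 1: u=1.210235  f(a)=+2.864e+00  f'(a)=-1.364e+00  a ← 63.918141 − (+2.864e+00/-1.364e+00) = 66.017849
iter 2: u=1.171744  f(a)=+1.472e-01  f'(a)=-1.227e+00  a ← 66.017849 − (+1.472e-01/-1.227e+00) = 66.137791
iter 3: u=1.169619  f(a)=+4.353e-04  f'(a)=-1.220e+00  a ← 66.137791 − (+4.353e-04/-1.220e+00) = 66.138148
iter 4: u=1.169612  f(a)=+3.833e-09  f'(a)=-1.220e+00  a ← 66.138148 − (+3.833e-09/-1.220e+00) = 66.138148
iter 5: u=1.169612  f(a)=+2.842e-14  f'(a)=-1.220e+00  a ← 66.138148 − (+2.842e-14/-1.220e+00) = 66.138148
converged: |Δa| < 1e-12 after 5 iterations
sag = a·(cosh(S/(2a)) − 1) = 66.138148·(cosh(1.169612) − 1) = 50.636404
T_max/T_min = cosh(S/(2a)) = 1.765616

a=66.138 sag=50.636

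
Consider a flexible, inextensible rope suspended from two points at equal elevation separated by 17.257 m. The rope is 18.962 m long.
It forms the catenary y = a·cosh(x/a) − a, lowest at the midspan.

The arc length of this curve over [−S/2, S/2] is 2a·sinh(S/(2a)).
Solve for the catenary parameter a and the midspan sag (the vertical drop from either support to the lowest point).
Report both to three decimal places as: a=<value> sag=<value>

seed: a₀ = √(S³/(24(L−S))) = √(17.257³/(24·1.705)) = 11.206762
iter 1: u=0.769937  f(a)=+5.126e-02  f'(a)=-3.227e-01  a ← 11.206762 − (+5.126e-02/-3.227e-01) = 11.365593
iter 2: u=0.759177  f(a)=+1.110e-03  f'(a)=-3.089e-01  a ← 11.365593 − (+1.110e-03/-3.089e-01) = 11.369187
iter 3: u=0.758937  f(a)=+5.462e-07  f'(a)=-3.086e-01  a ← 11.369187 − (+5.462e-07/-3.086e-01) = 11.369189
iter 4: u=0.758937  f(a)=+1.315e-13  f'(a)=-3.086e-01  a ← 11.369189 − (+1.315e-13/-3.086e-01) = 11.369189
converged: |Δa| < 1e-12 after 4 iterations
sag = a·(cosh(S/(2a)) − 1) = 11.369189·(cosh(0.758937) − 1) = 3.434453
T_max/T_min = cosh(S/(2a)) = 1.302084

a=11.369 sag=3.434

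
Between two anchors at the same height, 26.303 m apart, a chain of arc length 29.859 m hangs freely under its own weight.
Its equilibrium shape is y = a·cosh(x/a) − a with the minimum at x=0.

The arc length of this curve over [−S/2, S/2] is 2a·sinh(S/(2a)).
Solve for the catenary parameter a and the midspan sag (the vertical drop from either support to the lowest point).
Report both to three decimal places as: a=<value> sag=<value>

seed: a₀ = √(S³/(24(L−S))) = √(26.303³/(24·3.556)) = 14.602306
iter 1: u=0.900645  f(a)=+1.470e-01  f'(a)=-5.277e-01  a ← 14.602306 − (+1.470e-01/-5.277e-01) = 14.880944
iter 2: u=0.883781  f(a)=+4.314e-03  f'(a)=-4.972e-01  a ← 14.880944 − (+4.314e-03/-4.972e-01) = 14.889622
iter 3: u=0.883266  f(a)=+3.963e-06  f'(a)=-4.962e-01  a ← 14.889622 − (+3.963e-06/-4.962e-01) = 14.889630
iter 4: u=0.883266  f(a)=+3.350e-12  f'(a)=-4.962e-01  a ← 14.889630 − (+3.350e-12/-4.962e-01) = 14.889630
converged: |Δa| < 1e-12 after 4 iterations
sag = a·(cosh(S/(2a)) − 1) = 14.889630·(cosh(0.883266) − 1) = 6.195698
T_max/T_min = cosh(S/(2a)) = 1.416108

a=14.890 sag=6.196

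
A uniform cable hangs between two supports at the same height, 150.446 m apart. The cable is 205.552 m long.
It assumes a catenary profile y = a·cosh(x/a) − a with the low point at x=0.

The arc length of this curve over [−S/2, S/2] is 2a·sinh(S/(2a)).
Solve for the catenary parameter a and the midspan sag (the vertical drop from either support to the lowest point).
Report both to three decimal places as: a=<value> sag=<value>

seed: a₀ = √(S³/(24(L−S))) = √(150.446³/(24·55.106)) = 50.741804
iter 1: u=1.482466  f(a)=+6.382e+00  f'(a)=-2.688e+00  a ← 50.741804 − (+6.382e+00/-2.688e+00) = 53.115737
iter 2: u=1.416209  f(a)=+4.752e-01  f'(a)=-2.302e+00  a ← 53.115737 − (+4.752e-01/-2.302e+00) = 53.322200
iter 3: u=1.410726  f(a)=+3.103e-03  f'(a)=-2.272e+00  a ← 53.322200 − (+3.103e-03/-2.272e+00) = 53.323566
iter 4: u=1.410690  f(a)=+1.342e-07  f'(a)=-2.271e+00  a ← 53.323566 − (+1.342e-07/-2.271e+00) = 53.323566
iter 5: u=1.410690  f(a)=-2.842e-14  f'(a)=-2.271e+00  a ← 53.323566 − (-2.842e-14/-2.271e+00) = 53.323566
converged: |Δa| < 1e-12 after 5 iterations
sag = a·(cosh(S/(2a)) − 1) = 53.323566·(cosh(1.410690) − 1) = 62.462050
T_max/T_min = cosh(S/(2a)) = 2.171378

a=53.324 sag=62.462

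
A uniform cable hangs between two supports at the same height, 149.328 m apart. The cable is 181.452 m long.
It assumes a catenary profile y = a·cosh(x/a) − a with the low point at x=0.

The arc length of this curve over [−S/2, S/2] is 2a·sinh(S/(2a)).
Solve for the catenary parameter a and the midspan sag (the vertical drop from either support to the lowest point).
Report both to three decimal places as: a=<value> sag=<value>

a=67.743 sag=45.484

seed: a₀ = √(S³/(24(L−S))) = √(149.328³/(24·32.124)) = 65.719075
iter 1: u=1.136109  f(a)=+2.138e+00  f'(a)=-1.110e+00  a ← 65.719075 − (+2.138e+00/-1.110e+00) = 67.645674
iter 2: u=1.103751  f(a)=+9.762e-02  f'(a)=-1.011e+00  a ← 67.645674 − (+9.762e-02/-1.011e+00) = 67.742280
iter 3: u=1.102177  f(a)=+2.251e-04  f'(a)=-1.006e+00  a ← 67.742280 − (+2.251e-04/-1.006e+00) = 67.742504
iter 4: u=1.102174  f(a)=+1.203e-09  f'(a)=-1.006e+00  a ← 67.742504 − (+1.203e-09/-1.006e+00) = 67.742504
iter 5: u=1.102174  f(a)=-2.842e-14  f'(a)=-1.006e+00  a ← 67.742504 − (-2.842e-14/-1.006e+00) = 67.742504
converged: |Δa| < 1e-12 after 5 iterations
sag = a·(cosh(S/(2a)) − 1) = 67.742504·(cosh(1.102174) − 1) = 45.484056
T_max/T_min = cosh(S/(2a)) = 1.671426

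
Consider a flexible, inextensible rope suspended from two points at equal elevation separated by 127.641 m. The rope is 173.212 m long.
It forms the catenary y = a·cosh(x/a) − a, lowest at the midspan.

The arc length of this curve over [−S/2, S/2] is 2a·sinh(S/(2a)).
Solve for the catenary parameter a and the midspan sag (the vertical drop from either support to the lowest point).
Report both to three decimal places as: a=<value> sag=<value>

seed: a₀ = √(S³/(24(L−S))) = √(127.641³/(24·45.571)) = 43.604910
iter 1: u=1.463608  f(a)=+5.137e+00  f'(a)=-2.574e+00  a ← 43.604910 − (+5.137e+00/-2.574e+00) = 45.601160
iter 2: u=1.399537  f(a)=+3.739e-01  f'(a)=-2.211e+00  a ← 45.601160 − (+3.739e-01/-2.211e+00) = 45.770218
iter 3: u=1.394367  f(a)=+2.323e-03  f'(a)=-2.184e+00  a ← 45.770218 − (+2.323e-03/-2.184e+00) = 45.771282
iter 4: u=1.394335  f(a)=+9.096e-08  f'(a)=-2.184e+00  a ← 45.771282 − (+9.096e-08/-2.184e+00) = 45.771282
iter 5: u=1.394335  f(a)=+0.000e+00  f'(a)=-2.184e+00  a ← 45.771282 − (+0.000e+00/-2.184e+00) = 45.771282
converged: |Δa| < 1e-12 after 5 iterations
sag = a·(cosh(S/(2a)) − 1) = 45.771282·(cosh(1.394335) − 1) = 52.185900
T_max/T_min = cosh(S/(2a)) = 2.140145

a=45.771 sag=52.186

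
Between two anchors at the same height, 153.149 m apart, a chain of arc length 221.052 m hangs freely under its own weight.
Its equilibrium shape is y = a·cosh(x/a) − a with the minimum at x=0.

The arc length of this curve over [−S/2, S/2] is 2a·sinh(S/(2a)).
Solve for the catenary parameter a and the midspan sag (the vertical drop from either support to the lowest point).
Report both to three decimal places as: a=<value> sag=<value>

seed: a₀ = √(S³/(24(L−S))) = √(153.149³/(24·67.903)) = 46.948438
iter 1: u=1.631034  f(a)=+9.626e+00  f'(a)=-3.739e+00  a ← 46.948438 − (+9.626e+00/-3.739e+00) = 49.522850
iter 2: u=1.546246  f(a)=+8.485e-01  f'(a)=-3.106e+00  a ← 49.522850 − (+8.485e-01/-3.106e+00) = 49.795982
iter 3: u=1.537765  f(a)=+8.000e-03  f'(a)=-3.048e+00  a ← 49.795982 − (+8.000e-03/-3.048e+00) = 49.798606
iter 4: u=1.537684  f(a)=+7.260e-07  f'(a)=-3.048e+00  a ← 49.798606 − (+7.260e-07/-3.048e+00) = 49.798607
iter 5: u=1.537684  f(a)=-5.684e-14  f'(a)=-3.048e+00  a ← 49.798607 − (-5.684e-14/-3.048e+00) = 49.798607
converged: |Δa| < 1e-12 after 5 iterations
sag = a·(cosh(S/(2a)) − 1) = 49.798607·(cosh(1.537684) − 1) = 71.428032
T_max/T_min = cosh(S/(2a)) = 2.434338

a=49.799 sag=71.428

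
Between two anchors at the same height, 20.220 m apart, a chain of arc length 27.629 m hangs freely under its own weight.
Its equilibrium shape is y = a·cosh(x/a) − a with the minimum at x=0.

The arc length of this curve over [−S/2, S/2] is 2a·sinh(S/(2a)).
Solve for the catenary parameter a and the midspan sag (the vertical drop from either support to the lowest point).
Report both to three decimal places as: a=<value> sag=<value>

seed: a₀ = √(S³/(24(L−S))) = √(20.220³/(24·7.409)) = 6.818460
iter 1: u=1.482739  f(a)=+8.584e-01  f'(a)=-2.690e+00  a ← 6.818460 − (+8.584e-01/-2.690e+00) = 7.137558
iter 2: u=1.416451  f(a)=+6.394e-02  f'(a)=-2.303e+00  a ← 7.137558 − (+6.394e-02/-2.303e+00) = 7.165321
iter 3: u=1.410963  f(a)=+4.178e-04  f'(a)=-2.273e+00  a ← 7.165321 − (+4.178e-04/-2.273e+00) = 7.165505
iter 4: u=1.410926  f(a)=+1.810e-08  f'(a)=-2.273e+00  a ← 7.165505 − (+1.810e-08/-2.273e+00) = 7.165505
iter 5: u=1.410926  f(a)=+7.105e-15  f'(a)=-2.273e+00  a ← 7.165505 − (+7.105e-15/-2.273e+00) = 7.165505
converged: |Δa| < 1e-12 after 5 iterations
sag = a·(cosh(S/(2a)) − 1) = 7.165505·(cosh(1.410926) − 1) = 8.396785
T_max/T_min = cosh(S/(2a)) = 2.171834

a=7.166 sag=8.397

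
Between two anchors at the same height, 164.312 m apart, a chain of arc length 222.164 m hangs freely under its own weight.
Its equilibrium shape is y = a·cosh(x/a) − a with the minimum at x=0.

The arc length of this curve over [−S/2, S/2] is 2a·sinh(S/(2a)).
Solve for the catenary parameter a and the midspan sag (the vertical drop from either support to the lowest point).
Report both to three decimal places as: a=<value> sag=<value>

a=59.297 sag=66.621

seed: a₀ = √(S³/(24(L−S))) = √(164.312³/(24·57.852)) = 56.524810
iter 1: u=1.453450  f(a)=+6.427e+00  f'(a)=-2.513e+00  a ← 56.524810 − (+6.427e+00/-2.513e+00) = 59.082076
iter 2: u=1.390540  f(a)=+4.619e-01  f'(a)=-2.164e+00  a ← 59.082076 − (+4.619e-01/-2.164e+00) = 59.295533
iter 3: u=1.385534  f(a)=+2.794e-03  f'(a)=-2.138e+00  a ← 59.295533 − (+2.794e-03/-2.138e+00) = 59.296840
iter 4: u=1.385504  f(a)=+1.036e-07  f'(a)=-2.138e+00  a ← 59.296840 − (+1.036e-07/-2.138e+00) = 59.296840
iter 5: u=1.385504  f(a)=-2.842e-14  f'(a)=-2.138e+00  a ← 59.296840 − (-2.842e-14/-2.138e+00) = 59.296840
converged: |Δa| < 1e-12 after 5 iterations
sag = a·(cosh(S/(2a)) − 1) = 59.296840·(cosh(1.385504) − 1) = 66.621093
T_max/T_min = cosh(S/(2a)) = 2.123518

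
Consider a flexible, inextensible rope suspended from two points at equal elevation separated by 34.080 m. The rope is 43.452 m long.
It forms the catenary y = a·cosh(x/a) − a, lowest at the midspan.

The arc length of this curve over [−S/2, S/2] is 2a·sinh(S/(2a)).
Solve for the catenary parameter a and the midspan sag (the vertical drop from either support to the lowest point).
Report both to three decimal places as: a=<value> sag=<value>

seed: a₀ = √(S³/(24(L−S))) = √(34.080³/(24·9.372)) = 13.265622
iter 1: u=1.284523  f(a)=+8.043e-01  f'(a)=-1.660e+00  a ← 13.265622 − (+8.043e-01/-1.660e+00) = 13.750041
iter 2: u=1.239269  f(a)=+4.615e-02  f'(a)=-1.475e+00  a ← 13.750041 − (+4.615e-02/-1.475e+00) = 13.781338
iter 3: u=1.236455  f(a)=+1.725e-04  f'(a)=-1.464e+00  a ← 13.781338 − (+1.725e-04/-1.464e+00) = 13.781456
iter 4: u=1.236444  f(a)=+2.428e-09  f'(a)=-1.464e+00  a ← 13.781456 − (+2.428e-09/-1.464e+00) = 13.781456
iter 5: u=1.236444  f(a)=-1.421e-14  f'(a)=-1.464e+00  a ← 13.781456 − (-1.421e-14/-1.464e+00) = 13.781456
converged: |Δa| < 1e-12 after 5 iterations
sag = a·(cosh(S/(2a)) − 1) = 13.781456·(cosh(1.236444) − 1) = 11.946887
T_max/T_min = cosh(S/(2a)) = 1.866881

a=13.781 sag=11.947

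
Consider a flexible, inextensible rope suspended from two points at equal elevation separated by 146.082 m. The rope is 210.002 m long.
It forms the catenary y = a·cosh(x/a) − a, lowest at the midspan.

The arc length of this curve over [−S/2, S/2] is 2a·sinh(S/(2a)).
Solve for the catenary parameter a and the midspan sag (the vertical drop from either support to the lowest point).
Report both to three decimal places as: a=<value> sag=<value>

a=47.782 sag=67.580

seed: a₀ = √(S³/(24(L−S))) = √(146.082³/(24·63.920)) = 45.078666
iter 1: u=1.620301  f(a)=+8.935e+00  f'(a)=-3.654e+00  a ← 45.078666 − (+8.935e+00/-3.654e+00) = 47.524020
iter 2: u=1.536928  f(a)=+7.785e-01  f'(a)=-3.042e+00  a ← 47.524020 − (+7.785e-01/-3.042e+00) = 47.779916
iter 3: u=1.528697  f(a)=+7.158e-03  f'(a)=-2.987e+00  a ← 47.779916 − (+7.158e-03/-2.987e+00) = 47.782313
iter 4: u=1.528620  f(a)=+6.173e-07  f'(a)=-2.986e+00  a ← 47.782313 − (+6.173e-07/-2.986e+00) = 47.782313
iter 5: u=1.528620  f(a)=+5.684e-14  f'(a)=-2.986e+00  a ← 47.782313 − (+5.684e-14/-2.986e+00) = 47.782313
converged: |Δa| < 1e-12 after 5 iterations
sag = a·(cosh(S/(2a)) − 1) = 47.782313·(cosh(1.528620) − 1) = 67.579550
T_max/T_min = cosh(S/(2a)) = 2.414321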